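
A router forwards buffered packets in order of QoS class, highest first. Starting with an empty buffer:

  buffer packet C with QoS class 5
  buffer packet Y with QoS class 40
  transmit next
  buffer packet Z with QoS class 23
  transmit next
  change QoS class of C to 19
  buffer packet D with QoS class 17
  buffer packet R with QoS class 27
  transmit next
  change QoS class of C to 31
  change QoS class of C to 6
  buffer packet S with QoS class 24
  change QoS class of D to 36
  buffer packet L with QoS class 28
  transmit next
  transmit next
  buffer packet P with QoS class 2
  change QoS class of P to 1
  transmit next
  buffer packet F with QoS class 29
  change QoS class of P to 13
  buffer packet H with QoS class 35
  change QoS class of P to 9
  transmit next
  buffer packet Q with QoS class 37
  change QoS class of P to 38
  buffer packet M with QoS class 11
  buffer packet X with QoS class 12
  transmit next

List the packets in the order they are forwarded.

add C (QoS class 5) → {C:5}
add Y (QoS class 40) → {Y:40, C:5}
transmit next → Y; now {C:5}
add Z (QoS class 23) → {Z:23, C:5}
transmit next → Z; now {C:5}
update C to QoS class 19 → {C:19}
add D (QoS class 17) → {C:19, D:17}
add R (QoS class 27) → {R:27, C:19, D:17}
transmit next → R; now {C:19, D:17}
update C to QoS class 31 → {C:31, D:17}
update C to QoS class 6 → {D:17, C:6}
add S (QoS class 24) → {S:24, D:17, C:6}
update D to QoS class 36 → {D:36, S:24, C:6}
add L (QoS class 28) → {D:36, L:28, S:24, C:6}
transmit next → D; now {L:28, S:24, C:6}
transmit next → L; now {S:24, C:6}
add P (QoS class 2) → {S:24, C:6, P:2}
update P to QoS class 1 → {S:24, C:6, P:1}
transmit next → S; now {C:6, P:1}
add F (QoS class 29) → {F:29, C:6, P:1}
update P to QoS class 13 → {F:29, P:13, C:6}
add H (QoS class 35) → {H:35, F:29, P:13, C:6}
update P to QoS class 9 → {H:35, F:29, P:9, C:6}
transmit next → H; now {F:29, P:9, C:6}
add Q (QoS class 37) → {Q:37, F:29, P:9, C:6}
update P to QoS class 38 → {P:38, Q:37, F:29, C:6}
add M (QoS class 11) → {P:38, Q:37, F:29, M:11, C:6}
add X (QoS class 12) → {P:38, Q:37, F:29, X:12, M:11, C:6}
transmit next → P; now {Q:37, F:29, X:12, M:11, C:6}

[Y, Z, R, D, L, S, H, P]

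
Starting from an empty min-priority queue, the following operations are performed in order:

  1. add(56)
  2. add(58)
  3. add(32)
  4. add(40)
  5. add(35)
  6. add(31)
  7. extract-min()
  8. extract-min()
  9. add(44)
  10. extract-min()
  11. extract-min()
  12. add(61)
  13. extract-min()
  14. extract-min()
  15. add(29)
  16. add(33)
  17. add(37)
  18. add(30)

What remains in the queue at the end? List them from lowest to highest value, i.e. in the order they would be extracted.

insert 56 → {56}
insert 58 → {56, 58}
insert 32 → {32, 56, 58}
insert 40 → {32, 40, 56, 58}
insert 35 → {32, 35, 40, 56, 58}
insert 31 → {31, 32, 35, 40, 56, 58}
extract-min → 31; now {32, 35, 40, 56, 58}
extract-min → 32; now {35, 40, 56, 58}
insert 44 → {35, 40, 44, 56, 58}
extract-min → 35; now {40, 44, 56, 58}
extract-min → 40; now {44, 56, 58}
insert 61 → {44, 56, 58, 61}
extract-min → 44; now {56, 58, 61}
extract-min → 56; now {58, 61}
insert 29 → {29, 58, 61}
insert 33 → {29, 33, 58, 61}
insert 37 → {29, 33, 37, 58, 61}
insert 30 → {29, 30, 33, 37, 58, 61}

29 → 30 → 33 → 37 → 58 → 61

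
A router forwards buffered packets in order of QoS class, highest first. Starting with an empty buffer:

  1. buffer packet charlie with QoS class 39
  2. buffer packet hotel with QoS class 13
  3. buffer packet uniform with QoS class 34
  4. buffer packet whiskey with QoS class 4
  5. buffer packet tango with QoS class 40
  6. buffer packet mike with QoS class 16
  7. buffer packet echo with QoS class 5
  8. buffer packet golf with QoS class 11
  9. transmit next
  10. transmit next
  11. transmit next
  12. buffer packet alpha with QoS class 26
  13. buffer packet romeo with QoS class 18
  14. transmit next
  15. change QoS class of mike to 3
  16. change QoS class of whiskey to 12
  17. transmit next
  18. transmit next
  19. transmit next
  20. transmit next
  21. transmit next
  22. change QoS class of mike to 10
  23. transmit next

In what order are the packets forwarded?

[tango, charlie, uniform, alpha, romeo, hotel, whiskey, golf, echo, mike]

add charlie (QoS class 39) → {charlie:39}
add hotel (QoS class 13) → {charlie:39, hotel:13}
add uniform (QoS class 34) → {charlie:39, uniform:34, hotel:13}
add whiskey (QoS class 4) → {charlie:39, uniform:34, hotel:13, whiskey:4}
add tango (QoS class 40) → {tango:40, charlie:39, uniform:34, hotel:13, whiskey:4}
add mike (QoS class 16) → {tango:40, charlie:39, uniform:34, mike:16, hotel:13, whiskey:4}
add echo (QoS class 5) → {tango:40, charlie:39, uniform:34, mike:16, hotel:13, echo:5, whiskey:4}
add golf (QoS class 11) → {tango:40, charlie:39, uniform:34, mike:16, hotel:13, golf:11, echo:5, whiskey:4}
transmit next → tango; now {charlie:39, uniform:34, mike:16, hotel:13, golf:11, echo:5, whiskey:4}
transmit next → charlie; now {uniform:34, mike:16, hotel:13, golf:11, echo:5, whiskey:4}
transmit next → uniform; now {mike:16, hotel:13, golf:11, echo:5, whiskey:4}
add alpha (QoS class 26) → {alpha:26, mike:16, hotel:13, golf:11, echo:5, whiskey:4}
add romeo (QoS class 18) → {alpha:26, romeo:18, mike:16, hotel:13, golf:11, echo:5, whiskey:4}
transmit next → alpha; now {romeo:18, mike:16, hotel:13, golf:11, echo:5, whiskey:4}
update mike to QoS class 3 → {romeo:18, hotel:13, golf:11, echo:5, whiskey:4, mike:3}
update whiskey to QoS class 12 → {romeo:18, hotel:13, whiskey:12, golf:11, echo:5, mike:3}
transmit next → romeo; now {hotel:13, whiskey:12, golf:11, echo:5, mike:3}
transmit next → hotel; now {whiskey:12, golf:11, echo:5, mike:3}
transmit next → whiskey; now {golf:11, echo:5, mike:3}
transmit next → golf; now {echo:5, mike:3}
transmit next → echo; now {mike:3}
update mike to QoS class 10 → {mike:10}
transmit next → mike; now {}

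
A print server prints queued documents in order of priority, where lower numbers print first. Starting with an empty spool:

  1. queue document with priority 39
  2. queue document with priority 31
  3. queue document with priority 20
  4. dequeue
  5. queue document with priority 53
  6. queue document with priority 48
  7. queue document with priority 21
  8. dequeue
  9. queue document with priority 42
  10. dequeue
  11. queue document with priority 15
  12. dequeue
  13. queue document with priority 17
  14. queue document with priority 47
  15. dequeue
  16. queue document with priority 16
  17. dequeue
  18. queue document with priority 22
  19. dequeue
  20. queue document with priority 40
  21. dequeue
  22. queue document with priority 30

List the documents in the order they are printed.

insert 39 → {39}
insert 31 → {31, 39}
insert 20 → {20, 31, 39}
dequeue → 20; now {31, 39}
insert 53 → {31, 39, 53}
insert 48 → {31, 39, 48, 53}
insert 21 → {21, 31, 39, 48, 53}
dequeue → 21; now {31, 39, 48, 53}
insert 42 → {31, 39, 42, 48, 53}
dequeue → 31; now {39, 42, 48, 53}
insert 15 → {15, 39, 42, 48, 53}
dequeue → 15; now {39, 42, 48, 53}
insert 17 → {17, 39, 42, 48, 53}
insert 47 → {17, 39, 42, 47, 48, 53}
dequeue → 17; now {39, 42, 47, 48, 53}
insert 16 → {16, 39, 42, 47, 48, 53}
dequeue → 16; now {39, 42, 47, 48, 53}
insert 22 → {22, 39, 42, 47, 48, 53}
dequeue → 22; now {39, 42, 47, 48, 53}
insert 40 → {39, 40, 42, 47, 48, 53}
dequeue → 39; now {40, 42, 47, 48, 53}
insert 30 → {30, 40, 42, 47, 48, 53}

20, 21, 31, 15, 17, 16, 22, 39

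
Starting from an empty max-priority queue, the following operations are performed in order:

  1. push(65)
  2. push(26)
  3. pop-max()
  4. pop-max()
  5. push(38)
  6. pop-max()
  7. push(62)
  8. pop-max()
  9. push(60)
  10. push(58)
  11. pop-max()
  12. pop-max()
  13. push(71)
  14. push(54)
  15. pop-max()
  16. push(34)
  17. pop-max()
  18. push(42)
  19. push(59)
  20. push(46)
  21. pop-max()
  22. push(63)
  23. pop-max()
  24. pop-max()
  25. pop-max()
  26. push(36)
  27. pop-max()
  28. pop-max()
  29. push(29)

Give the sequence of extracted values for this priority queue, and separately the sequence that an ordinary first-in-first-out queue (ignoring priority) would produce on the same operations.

priority queue: [65, 26, 38, 62, 60, 58, 71, 54, 59, 63, 46, 42, 36, 34]; FIFO queue: [65, 26, 38, 62, 60, 58, 71, 54, 34, 42, 59, 46, 63, 36]

insert 65 → {65}
insert 26 → {65, 26}
pop-max → 65; now {26}
pop-max → 26; now {}
insert 38 → {38}
pop-max → 38; now {}
insert 62 → {62}
pop-max → 62; now {}
insert 60 → {60}
insert 58 → {60, 58}
pop-max → 60; now {58}
pop-max → 58; now {}
insert 71 → {71}
insert 54 → {71, 54}
pop-max → 71; now {54}
insert 34 → {54, 34}
pop-max → 54; now {34}
insert 42 → {42, 34}
insert 59 → {59, 42, 34}
insert 46 → {59, 46, 42, 34}
pop-max → 59; now {46, 42, 34}
insert 63 → {63, 46, 42, 34}
pop-max → 63; now {46, 42, 34}
pop-max → 46; now {42, 34}
pop-max → 42; now {34}
insert 36 → {36, 34}
pop-max → 36; now {34}
pop-max → 34; now {}
insert 29 → {29}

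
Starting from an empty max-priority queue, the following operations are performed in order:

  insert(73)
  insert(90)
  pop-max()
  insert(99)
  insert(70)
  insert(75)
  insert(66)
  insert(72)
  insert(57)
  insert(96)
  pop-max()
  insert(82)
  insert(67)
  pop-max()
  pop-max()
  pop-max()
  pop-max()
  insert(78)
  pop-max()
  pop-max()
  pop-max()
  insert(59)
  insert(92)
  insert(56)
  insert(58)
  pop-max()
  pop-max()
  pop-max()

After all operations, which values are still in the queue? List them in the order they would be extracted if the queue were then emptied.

[59, 58, 57, 56]

insert 73 → {73}
insert 90 → {90, 73}
pop-max → 90; now {73}
insert 99 → {99, 73}
insert 70 → {99, 73, 70}
insert 75 → {99, 75, 73, 70}
insert 66 → {99, 75, 73, 70, 66}
insert 72 → {99, 75, 73, 72, 70, 66}
insert 57 → {99, 75, 73, 72, 70, 66, 57}
insert 96 → {99, 96, 75, 73, 72, 70, 66, 57}
pop-max → 99; now {96, 75, 73, 72, 70, 66, 57}
insert 82 → {96, 82, 75, 73, 72, 70, 66, 57}
insert 67 → {96, 82, 75, 73, 72, 70, 67, 66, 57}
pop-max → 96; now {82, 75, 73, 72, 70, 67, 66, 57}
pop-max → 82; now {75, 73, 72, 70, 67, 66, 57}
pop-max → 75; now {73, 72, 70, 67, 66, 57}
pop-max → 73; now {72, 70, 67, 66, 57}
insert 78 → {78, 72, 70, 67, 66, 57}
pop-max → 78; now {72, 70, 67, 66, 57}
pop-max → 72; now {70, 67, 66, 57}
pop-max → 70; now {67, 66, 57}
insert 59 → {67, 66, 59, 57}
insert 92 → {92, 67, 66, 59, 57}
insert 56 → {92, 67, 66, 59, 57, 56}
insert 58 → {92, 67, 66, 59, 58, 57, 56}
pop-max → 92; now {67, 66, 59, 58, 57, 56}
pop-max → 67; now {66, 59, 58, 57, 56}
pop-max → 66; now {59, 58, 57, 56}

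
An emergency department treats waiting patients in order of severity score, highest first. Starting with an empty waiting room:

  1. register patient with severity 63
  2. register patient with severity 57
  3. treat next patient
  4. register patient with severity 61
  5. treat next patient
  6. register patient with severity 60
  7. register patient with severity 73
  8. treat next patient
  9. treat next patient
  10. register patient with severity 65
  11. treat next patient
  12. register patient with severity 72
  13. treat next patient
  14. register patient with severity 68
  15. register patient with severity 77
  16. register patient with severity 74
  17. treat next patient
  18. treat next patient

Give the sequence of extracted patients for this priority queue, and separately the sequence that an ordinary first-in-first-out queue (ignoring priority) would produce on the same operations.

priority queue: 63, 61, 73, 60, 65, 72, 77, 74; FIFO queue: [63, 57, 61, 60, 73, 65, 72, 68]

insert 63 → {63}
insert 57 → {63, 57}
treat next patient → 63; now {57}
insert 61 → {61, 57}
treat next patient → 61; now {57}
insert 60 → {60, 57}
insert 73 → {73, 60, 57}
treat next patient → 73; now {60, 57}
treat next patient → 60; now {57}
insert 65 → {65, 57}
treat next patient → 65; now {57}
insert 72 → {72, 57}
treat next patient → 72; now {57}
insert 68 → {68, 57}
insert 77 → {77, 68, 57}
insert 74 → {77, 74, 68, 57}
treat next patient → 77; now {74, 68, 57}
treat next patient → 74; now {68, 57}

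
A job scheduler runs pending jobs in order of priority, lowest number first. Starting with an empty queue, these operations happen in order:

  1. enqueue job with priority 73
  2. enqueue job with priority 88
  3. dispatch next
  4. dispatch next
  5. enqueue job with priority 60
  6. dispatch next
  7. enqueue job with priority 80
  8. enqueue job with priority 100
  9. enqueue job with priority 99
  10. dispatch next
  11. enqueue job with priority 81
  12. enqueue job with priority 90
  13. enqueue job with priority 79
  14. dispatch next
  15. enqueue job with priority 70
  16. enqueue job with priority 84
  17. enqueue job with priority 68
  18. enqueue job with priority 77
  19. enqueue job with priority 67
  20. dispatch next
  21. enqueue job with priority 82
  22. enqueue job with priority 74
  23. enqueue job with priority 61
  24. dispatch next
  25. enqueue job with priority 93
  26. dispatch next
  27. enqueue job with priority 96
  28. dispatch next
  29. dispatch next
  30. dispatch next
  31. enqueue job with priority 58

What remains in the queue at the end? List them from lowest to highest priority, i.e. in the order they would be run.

58 → 81 → 82 → 84 → 90 → 93 → 96 → 99 → 100

insert 73 → {73}
insert 88 → {73, 88}
dispatch next → 73; now {88}
dispatch next → 88; now {}
insert 60 → {60}
dispatch next → 60; now {}
insert 80 → {80}
insert 100 → {80, 100}
insert 99 → {80, 99, 100}
dispatch next → 80; now {99, 100}
insert 81 → {81, 99, 100}
insert 90 → {81, 90, 99, 100}
insert 79 → {79, 81, 90, 99, 100}
dispatch next → 79; now {81, 90, 99, 100}
insert 70 → {70, 81, 90, 99, 100}
insert 84 → {70, 81, 84, 90, 99, 100}
insert 68 → {68, 70, 81, 84, 90, 99, 100}
insert 77 → {68, 70, 77, 81, 84, 90, 99, 100}
insert 67 → {67, 68, 70, 77, 81, 84, 90, 99, 100}
dispatch next → 67; now {68, 70, 77, 81, 84, 90, 99, 100}
insert 82 → {68, 70, 77, 81, 82, 84, 90, 99, 100}
insert 74 → {68, 70, 74, 77, 81, 82, 84, 90, 99, 100}
insert 61 → {61, 68, 70, 74, 77, 81, 82, 84, 90, 99, 100}
dispatch next → 61; now {68, 70, 74, 77, 81, 82, 84, 90, 99, 100}
insert 93 → {68, 70, 74, 77, 81, 82, 84, 90, 93, 99, 100}
dispatch next → 68; now {70, 74, 77, 81, 82, 84, 90, 93, 99, 100}
insert 96 → {70, 74, 77, 81, 82, 84, 90, 93, 96, 99, 100}
dispatch next → 70; now {74, 77, 81, 82, 84, 90, 93, 96, 99, 100}
dispatch next → 74; now {77, 81, 82, 84, 90, 93, 96, 99, 100}
dispatch next → 77; now {81, 82, 84, 90, 93, 96, 99, 100}
insert 58 → {58, 81, 82, 84, 90, 93, 96, 99, 100}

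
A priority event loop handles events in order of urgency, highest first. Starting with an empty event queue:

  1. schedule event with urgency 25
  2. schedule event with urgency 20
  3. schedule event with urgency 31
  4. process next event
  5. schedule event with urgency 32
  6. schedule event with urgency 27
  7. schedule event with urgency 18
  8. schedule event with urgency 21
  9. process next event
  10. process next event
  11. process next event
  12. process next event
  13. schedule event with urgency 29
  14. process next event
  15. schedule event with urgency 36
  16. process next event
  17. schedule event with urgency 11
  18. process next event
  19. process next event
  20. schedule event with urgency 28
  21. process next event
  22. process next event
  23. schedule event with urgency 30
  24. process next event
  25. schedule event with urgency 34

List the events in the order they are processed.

[31, 32, 27, 25, 21, 29, 36, 20, 18, 28, 11, 30]

insert 25 → {25}
insert 20 → {25, 20}
insert 31 → {31, 25, 20}
process next event → 31; now {25, 20}
insert 32 → {32, 25, 20}
insert 27 → {32, 27, 25, 20}
insert 18 → {32, 27, 25, 20, 18}
insert 21 → {32, 27, 25, 21, 20, 18}
process next event → 32; now {27, 25, 21, 20, 18}
process next event → 27; now {25, 21, 20, 18}
process next event → 25; now {21, 20, 18}
process next event → 21; now {20, 18}
insert 29 → {29, 20, 18}
process next event → 29; now {20, 18}
insert 36 → {36, 20, 18}
process next event → 36; now {20, 18}
insert 11 → {20, 18, 11}
process next event → 20; now {18, 11}
process next event → 18; now {11}
insert 28 → {28, 11}
process next event → 28; now {11}
process next event → 11; now {}
insert 30 → {30}
process next event → 30; now {}
insert 34 → {34}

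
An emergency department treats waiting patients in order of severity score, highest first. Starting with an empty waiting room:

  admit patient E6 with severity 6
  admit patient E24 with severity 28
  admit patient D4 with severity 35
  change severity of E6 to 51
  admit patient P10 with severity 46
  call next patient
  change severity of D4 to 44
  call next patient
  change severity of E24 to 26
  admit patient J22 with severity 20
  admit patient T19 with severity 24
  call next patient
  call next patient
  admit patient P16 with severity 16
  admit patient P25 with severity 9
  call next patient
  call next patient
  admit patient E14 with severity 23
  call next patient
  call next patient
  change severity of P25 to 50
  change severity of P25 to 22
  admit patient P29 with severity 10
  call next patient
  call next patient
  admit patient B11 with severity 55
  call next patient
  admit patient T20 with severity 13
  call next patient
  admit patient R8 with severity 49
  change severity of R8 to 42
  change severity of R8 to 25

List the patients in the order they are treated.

E6 → P10 → D4 → E24 → T19 → J22 → E14 → P16 → P25 → P29 → B11 → T20

add E6 (severity 6) → {E6:6}
add E24 (severity 28) → {E24:28, E6:6}
add D4 (severity 35) → {D4:35, E24:28, E6:6}
update E6 to severity 51 → {E6:51, D4:35, E24:28}
add P10 (severity 46) → {E6:51, P10:46, D4:35, E24:28}
call next patient → E6; now {P10:46, D4:35, E24:28}
update D4 to severity 44 → {P10:46, D4:44, E24:28}
call next patient → P10; now {D4:44, E24:28}
update E24 to severity 26 → {D4:44, E24:26}
add J22 (severity 20) → {D4:44, E24:26, J22:20}
add T19 (severity 24) → {D4:44, E24:26, T19:24, J22:20}
call next patient → D4; now {E24:26, T19:24, J22:20}
call next patient → E24; now {T19:24, J22:20}
add P16 (severity 16) → {T19:24, J22:20, P16:16}
add P25 (severity 9) → {T19:24, J22:20, P16:16, P25:9}
call next patient → T19; now {J22:20, P16:16, P25:9}
call next patient → J22; now {P16:16, P25:9}
add E14 (severity 23) → {E14:23, P16:16, P25:9}
call next patient → E14; now {P16:16, P25:9}
call next patient → P16; now {P25:9}
update P25 to severity 50 → {P25:50}
update P25 to severity 22 → {P25:22}
add P29 (severity 10) → {P25:22, P29:10}
call next patient → P25; now {P29:10}
call next patient → P29; now {}
add B11 (severity 55) → {B11:55}
call next patient → B11; now {}
add T20 (severity 13) → {T20:13}
call next patient → T20; now {}
add R8 (severity 49) → {R8:49}
update R8 to severity 42 → {R8:42}
update R8 to severity 25 → {R8:25}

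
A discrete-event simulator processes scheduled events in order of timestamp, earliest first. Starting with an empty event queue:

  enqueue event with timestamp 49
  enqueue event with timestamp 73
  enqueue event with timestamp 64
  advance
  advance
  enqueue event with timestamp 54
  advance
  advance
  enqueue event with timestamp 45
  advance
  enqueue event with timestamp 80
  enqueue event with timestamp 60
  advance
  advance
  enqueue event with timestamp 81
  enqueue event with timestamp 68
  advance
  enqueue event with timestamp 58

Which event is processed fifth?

insert 49 → {49}
insert 73 → {49, 73}
insert 64 → {49, 64, 73}
advance → 49; now {64, 73}
advance → 64; now {73}
insert 54 → {54, 73}
advance → 54; now {73}
advance → 73; now {}
insert 45 → {45}
advance → 45; now {}
insert 80 → {80}
insert 60 → {60, 80}
advance → 60; now {80}
advance → 80; now {}
insert 81 → {81}
insert 68 → {68, 81}
advance → 68; now {81}
insert 58 → {58, 81}

45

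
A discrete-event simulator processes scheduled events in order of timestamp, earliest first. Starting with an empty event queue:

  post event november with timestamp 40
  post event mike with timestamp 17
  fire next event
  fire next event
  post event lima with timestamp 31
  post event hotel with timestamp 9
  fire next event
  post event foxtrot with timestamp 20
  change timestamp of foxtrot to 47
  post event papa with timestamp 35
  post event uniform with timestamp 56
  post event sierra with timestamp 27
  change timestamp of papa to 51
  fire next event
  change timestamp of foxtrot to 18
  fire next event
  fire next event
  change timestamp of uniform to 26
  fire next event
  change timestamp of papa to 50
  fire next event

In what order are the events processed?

mike → november → hotel → sierra → foxtrot → lima → uniform → papa

add november (timestamp 40) → {november:40}
add mike (timestamp 17) → {mike:17, november:40}
fire next event → mike; now {november:40}
fire next event → november; now {}
add lima (timestamp 31) → {lima:31}
add hotel (timestamp 9) → {hotel:9, lima:31}
fire next event → hotel; now {lima:31}
add foxtrot (timestamp 20) → {foxtrot:20, lima:31}
update foxtrot to timestamp 47 → {lima:31, foxtrot:47}
add papa (timestamp 35) → {lima:31, papa:35, foxtrot:47}
add uniform (timestamp 56) → {lima:31, papa:35, foxtrot:47, uniform:56}
add sierra (timestamp 27) → {sierra:27, lima:31, papa:35, foxtrot:47, uniform:56}
update papa to timestamp 51 → {sierra:27, lima:31, foxtrot:47, papa:51, uniform:56}
fire next event → sierra; now {lima:31, foxtrot:47, papa:51, uniform:56}
update foxtrot to timestamp 18 → {foxtrot:18, lima:31, papa:51, uniform:56}
fire next event → foxtrot; now {lima:31, papa:51, uniform:56}
fire next event → lima; now {papa:51, uniform:56}
update uniform to timestamp 26 → {uniform:26, papa:51}
fire next event → uniform; now {papa:51}
update papa to timestamp 50 → {papa:50}
fire next event → papa; now {}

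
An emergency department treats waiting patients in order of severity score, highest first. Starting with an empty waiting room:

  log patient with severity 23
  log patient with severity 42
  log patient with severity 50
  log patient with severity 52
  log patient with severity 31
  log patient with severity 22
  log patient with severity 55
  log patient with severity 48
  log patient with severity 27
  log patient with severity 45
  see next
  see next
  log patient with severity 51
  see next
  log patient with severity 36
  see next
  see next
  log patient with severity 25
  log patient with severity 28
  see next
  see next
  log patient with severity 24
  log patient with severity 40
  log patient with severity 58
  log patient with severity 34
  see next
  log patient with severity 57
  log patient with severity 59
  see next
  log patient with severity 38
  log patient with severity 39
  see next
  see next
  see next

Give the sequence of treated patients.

insert 23 → {23}
insert 42 → {42, 23}
insert 50 → {50, 42, 23}
insert 52 → {52, 50, 42, 23}
insert 31 → {52, 50, 42, 31, 23}
insert 22 → {52, 50, 42, 31, 23, 22}
insert 55 → {55, 52, 50, 42, 31, 23, 22}
insert 48 → {55, 52, 50, 48, 42, 31, 23, 22}
insert 27 → {55, 52, 50, 48, 42, 31, 27, 23, 22}
insert 45 → {55, 52, 50, 48, 45, 42, 31, 27, 23, 22}
see next → 55; now {52, 50, 48, 45, 42, 31, 27, 23, 22}
see next → 52; now {50, 48, 45, 42, 31, 27, 23, 22}
insert 51 → {51, 50, 48, 45, 42, 31, 27, 23, 22}
see next → 51; now {50, 48, 45, 42, 31, 27, 23, 22}
insert 36 → {50, 48, 45, 42, 36, 31, 27, 23, 22}
see next → 50; now {48, 45, 42, 36, 31, 27, 23, 22}
see next → 48; now {45, 42, 36, 31, 27, 23, 22}
insert 25 → {45, 42, 36, 31, 27, 25, 23, 22}
insert 28 → {45, 42, 36, 31, 28, 27, 25, 23, 22}
see next → 45; now {42, 36, 31, 28, 27, 25, 23, 22}
see next → 42; now {36, 31, 28, 27, 25, 23, 22}
insert 24 → {36, 31, 28, 27, 25, 24, 23, 22}
insert 40 → {40, 36, 31, 28, 27, 25, 24, 23, 22}
insert 58 → {58, 40, 36, 31, 28, 27, 25, 24, 23, 22}
insert 34 → {58, 40, 36, 34, 31, 28, 27, 25, 24, 23, 22}
see next → 58; now {40, 36, 34, 31, 28, 27, 25, 24, 23, 22}
insert 57 → {57, 40, 36, 34, 31, 28, 27, 25, 24, 23, 22}
insert 59 → {59, 57, 40, 36, 34, 31, 28, 27, 25, 24, 23, 22}
see next → 59; now {57, 40, 36, 34, 31, 28, 27, 25, 24, 23, 22}
insert 38 → {57, 40, 38, 36, 34, 31, 28, 27, 25, 24, 23, 22}
insert 39 → {57, 40, 39, 38, 36, 34, 31, 28, 27, 25, 24, 23, 22}
see next → 57; now {40, 39, 38, 36, 34, 31, 28, 27, 25, 24, 23, 22}
see next → 40; now {39, 38, 36, 34, 31, 28, 27, 25, 24, 23, 22}
see next → 39; now {38, 36, 34, 31, 28, 27, 25, 24, 23, 22}

55 → 52 → 51 → 50 → 48 → 45 → 42 → 58 → 59 → 57 → 40 → 39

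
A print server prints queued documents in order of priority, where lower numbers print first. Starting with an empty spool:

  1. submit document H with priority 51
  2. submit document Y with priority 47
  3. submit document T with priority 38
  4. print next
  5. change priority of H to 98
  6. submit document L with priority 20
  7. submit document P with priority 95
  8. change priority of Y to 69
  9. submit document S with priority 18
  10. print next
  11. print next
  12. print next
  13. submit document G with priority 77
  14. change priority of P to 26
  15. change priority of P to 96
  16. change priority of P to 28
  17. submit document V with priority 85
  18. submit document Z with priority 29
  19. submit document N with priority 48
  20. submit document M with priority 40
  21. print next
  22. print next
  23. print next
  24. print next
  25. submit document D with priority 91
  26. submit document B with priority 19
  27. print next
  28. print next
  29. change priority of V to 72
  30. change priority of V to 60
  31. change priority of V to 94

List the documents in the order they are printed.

T, S, L, Y, P, Z, M, N, B, G

add H (priority 51) → {H:51}
add Y (priority 47) → {Y:47, H:51}
add T (priority 38) → {T:38, Y:47, H:51}
print next → T; now {Y:47, H:51}
update H to priority 98 → {Y:47, H:98}
add L (priority 20) → {L:20, Y:47, H:98}
add P (priority 95) → {L:20, Y:47, P:95, H:98}
update Y to priority 69 → {L:20, Y:69, P:95, H:98}
add S (priority 18) → {S:18, L:20, Y:69, P:95, H:98}
print next → S; now {L:20, Y:69, P:95, H:98}
print next → L; now {Y:69, P:95, H:98}
print next → Y; now {P:95, H:98}
add G (priority 77) → {G:77, P:95, H:98}
update P to priority 26 → {P:26, G:77, H:98}
update P to priority 96 → {G:77, P:96, H:98}
update P to priority 28 → {P:28, G:77, H:98}
add V (priority 85) → {P:28, G:77, V:85, H:98}
add Z (priority 29) → {P:28, Z:29, G:77, V:85, H:98}
add N (priority 48) → {P:28, Z:29, N:48, G:77, V:85, H:98}
add M (priority 40) → {P:28, Z:29, M:40, N:48, G:77, V:85, H:98}
print next → P; now {Z:29, M:40, N:48, G:77, V:85, H:98}
print next → Z; now {M:40, N:48, G:77, V:85, H:98}
print next → M; now {N:48, G:77, V:85, H:98}
print next → N; now {G:77, V:85, H:98}
add D (priority 91) → {G:77, V:85, D:91, H:98}
add B (priority 19) → {B:19, G:77, V:85, D:91, H:98}
print next → B; now {G:77, V:85, D:91, H:98}
print next → G; now {V:85, D:91, H:98}
update V to priority 72 → {V:72, D:91, H:98}
update V to priority 60 → {V:60, D:91, H:98}
update V to priority 94 → {D:91, V:94, H:98}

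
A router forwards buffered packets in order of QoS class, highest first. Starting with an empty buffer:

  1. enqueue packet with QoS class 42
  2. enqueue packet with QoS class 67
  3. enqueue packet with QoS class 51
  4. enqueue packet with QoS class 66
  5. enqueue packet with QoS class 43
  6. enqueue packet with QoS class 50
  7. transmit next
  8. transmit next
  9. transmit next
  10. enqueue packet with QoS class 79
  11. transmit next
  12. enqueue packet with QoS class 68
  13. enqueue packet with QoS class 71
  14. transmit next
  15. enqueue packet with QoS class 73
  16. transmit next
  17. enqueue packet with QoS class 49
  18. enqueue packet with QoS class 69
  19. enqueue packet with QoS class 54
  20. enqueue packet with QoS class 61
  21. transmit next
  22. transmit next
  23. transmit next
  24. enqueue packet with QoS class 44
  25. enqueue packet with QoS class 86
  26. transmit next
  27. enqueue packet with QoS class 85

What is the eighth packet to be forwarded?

insert 42 → {42}
insert 67 → {67, 42}
insert 51 → {67, 51, 42}
insert 66 → {67, 66, 51, 42}
insert 43 → {67, 66, 51, 43, 42}
insert 50 → {67, 66, 51, 50, 43, 42}
transmit next → 67; now {66, 51, 50, 43, 42}
transmit next → 66; now {51, 50, 43, 42}
transmit next → 51; now {50, 43, 42}
insert 79 → {79, 50, 43, 42}
transmit next → 79; now {50, 43, 42}
insert 68 → {68, 50, 43, 42}
insert 71 → {71, 68, 50, 43, 42}
transmit next → 71; now {68, 50, 43, 42}
insert 73 → {73, 68, 50, 43, 42}
transmit next → 73; now {68, 50, 43, 42}
insert 49 → {68, 50, 49, 43, 42}
insert 69 → {69, 68, 50, 49, 43, 42}
insert 54 → {69, 68, 54, 50, 49, 43, 42}
insert 61 → {69, 68, 61, 54, 50, 49, 43, 42}
transmit next → 69; now {68, 61, 54, 50, 49, 43, 42}
transmit next → 68; now {61, 54, 50, 49, 43, 42}
transmit next → 61; now {54, 50, 49, 43, 42}
insert 44 → {54, 50, 49, 44, 43, 42}
insert 86 → {86, 54, 50, 49, 44, 43, 42}
transmit next → 86; now {54, 50, 49, 44, 43, 42}
insert 85 → {85, 54, 50, 49, 44, 43, 42}

68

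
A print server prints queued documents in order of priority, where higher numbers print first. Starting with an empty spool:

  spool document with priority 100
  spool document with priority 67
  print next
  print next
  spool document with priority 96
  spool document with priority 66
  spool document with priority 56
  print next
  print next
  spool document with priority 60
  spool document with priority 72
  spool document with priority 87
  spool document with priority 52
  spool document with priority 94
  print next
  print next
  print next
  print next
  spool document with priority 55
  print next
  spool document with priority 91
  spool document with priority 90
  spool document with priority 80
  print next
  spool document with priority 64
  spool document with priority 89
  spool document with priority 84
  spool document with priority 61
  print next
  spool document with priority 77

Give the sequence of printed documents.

insert 100 → {100}
insert 67 → {100, 67}
print next → 100; now {67}
print next → 67; now {}
insert 96 → {96}
insert 66 → {96, 66}
insert 56 → {96, 66, 56}
print next → 96; now {66, 56}
print next → 66; now {56}
insert 60 → {60, 56}
insert 72 → {72, 60, 56}
insert 87 → {87, 72, 60, 56}
insert 52 → {87, 72, 60, 56, 52}
insert 94 → {94, 87, 72, 60, 56, 52}
print next → 94; now {87, 72, 60, 56, 52}
print next → 87; now {72, 60, 56, 52}
print next → 72; now {60, 56, 52}
print next → 60; now {56, 52}
insert 55 → {56, 55, 52}
print next → 56; now {55, 52}
insert 91 → {91, 55, 52}
insert 90 → {91, 90, 55, 52}
insert 80 → {91, 90, 80, 55, 52}
print next → 91; now {90, 80, 55, 52}
insert 64 → {90, 80, 64, 55, 52}
insert 89 → {90, 89, 80, 64, 55, 52}
insert 84 → {90, 89, 84, 80, 64, 55, 52}
insert 61 → {90, 89, 84, 80, 64, 61, 55, 52}
print next → 90; now {89, 84, 80, 64, 61, 55, 52}
insert 77 → {89, 84, 80, 77, 64, 61, 55, 52}

[100, 67, 96, 66, 94, 87, 72, 60, 56, 91, 90]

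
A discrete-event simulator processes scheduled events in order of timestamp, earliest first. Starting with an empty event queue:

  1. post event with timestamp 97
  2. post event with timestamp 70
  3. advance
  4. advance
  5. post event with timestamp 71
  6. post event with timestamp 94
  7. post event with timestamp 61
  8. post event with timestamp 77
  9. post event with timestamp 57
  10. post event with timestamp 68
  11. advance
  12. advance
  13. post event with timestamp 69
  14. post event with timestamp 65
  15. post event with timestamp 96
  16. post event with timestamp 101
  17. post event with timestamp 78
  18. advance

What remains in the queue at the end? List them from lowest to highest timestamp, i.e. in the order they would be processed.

[68, 69, 71, 77, 78, 94, 96, 101]

insert 97 → {97}
insert 70 → {70, 97}
advance → 70; now {97}
advance → 97; now {}
insert 71 → {71}
insert 94 → {71, 94}
insert 61 → {61, 71, 94}
insert 77 → {61, 71, 77, 94}
insert 57 → {57, 61, 71, 77, 94}
insert 68 → {57, 61, 68, 71, 77, 94}
advance → 57; now {61, 68, 71, 77, 94}
advance → 61; now {68, 71, 77, 94}
insert 69 → {68, 69, 71, 77, 94}
insert 65 → {65, 68, 69, 71, 77, 94}
insert 96 → {65, 68, 69, 71, 77, 94, 96}
insert 101 → {65, 68, 69, 71, 77, 94, 96, 101}
insert 78 → {65, 68, 69, 71, 77, 78, 94, 96, 101}
advance → 65; now {68, 69, 71, 77, 78, 94, 96, 101}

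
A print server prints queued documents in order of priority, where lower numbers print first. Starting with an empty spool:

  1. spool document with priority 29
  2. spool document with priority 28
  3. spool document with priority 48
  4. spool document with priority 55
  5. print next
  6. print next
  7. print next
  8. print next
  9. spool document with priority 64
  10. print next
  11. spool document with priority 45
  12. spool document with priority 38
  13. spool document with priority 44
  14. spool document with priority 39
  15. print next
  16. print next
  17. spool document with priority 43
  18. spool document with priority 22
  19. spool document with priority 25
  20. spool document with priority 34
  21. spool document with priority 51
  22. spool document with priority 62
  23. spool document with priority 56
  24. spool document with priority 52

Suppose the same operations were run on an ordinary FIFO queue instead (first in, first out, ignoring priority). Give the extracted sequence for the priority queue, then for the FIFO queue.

insert 29 → {29}
insert 28 → {28, 29}
insert 48 → {28, 29, 48}
insert 55 → {28, 29, 48, 55}
print next → 28; now {29, 48, 55}
print next → 29; now {48, 55}
print next → 48; now {55}
print next → 55; now {}
insert 64 → {64}
print next → 64; now {}
insert 45 → {45}
insert 38 → {38, 45}
insert 44 → {38, 44, 45}
insert 39 → {38, 39, 44, 45}
print next → 38; now {39, 44, 45}
print next → 39; now {44, 45}
insert 43 → {43, 44, 45}
insert 22 → {22, 43, 44, 45}
insert 25 → {22, 25, 43, 44, 45}
insert 34 → {22, 25, 34, 43, 44, 45}
insert 51 → {22, 25, 34, 43, 44, 45, 51}
insert 62 → {22, 25, 34, 43, 44, 45, 51, 62}
insert 56 → {22, 25, 34, 43, 44, 45, 51, 56, 62}
insert 52 → {22, 25, 34, 43, 44, 45, 51, 52, 56, 62}

priority queue: 28, 29, 48, 55, 64, 38, 39; FIFO queue: [29, 28, 48, 55, 64, 45, 38]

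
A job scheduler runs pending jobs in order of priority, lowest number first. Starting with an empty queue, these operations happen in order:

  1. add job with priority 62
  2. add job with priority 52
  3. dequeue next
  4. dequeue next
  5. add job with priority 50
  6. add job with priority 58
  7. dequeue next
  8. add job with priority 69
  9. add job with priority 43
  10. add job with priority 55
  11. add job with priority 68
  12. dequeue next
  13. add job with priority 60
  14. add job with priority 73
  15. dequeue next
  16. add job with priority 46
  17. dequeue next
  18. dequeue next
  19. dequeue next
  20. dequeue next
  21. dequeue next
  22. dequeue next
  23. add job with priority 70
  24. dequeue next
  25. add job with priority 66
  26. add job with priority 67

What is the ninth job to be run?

insert 62 → {62}
insert 52 → {52, 62}
dequeue next → 52; now {62}
dequeue next → 62; now {}
insert 50 → {50}
insert 58 → {50, 58}
dequeue next → 50; now {58}
insert 69 → {58, 69}
insert 43 → {43, 58, 69}
insert 55 → {43, 55, 58, 69}
insert 68 → {43, 55, 58, 68, 69}
dequeue next → 43; now {55, 58, 68, 69}
insert 60 → {55, 58, 60, 68, 69}
insert 73 → {55, 58, 60, 68, 69, 73}
dequeue next → 55; now {58, 60, 68, 69, 73}
insert 46 → {46, 58, 60, 68, 69, 73}
dequeue next → 46; now {58, 60, 68, 69, 73}
dequeue next → 58; now {60, 68, 69, 73}
dequeue next → 60; now {68, 69, 73}
dequeue next → 68; now {69, 73}
dequeue next → 69; now {73}
dequeue next → 73; now {}
insert 70 → {70}
dequeue next → 70; now {}
insert 66 → {66}
insert 67 → {66, 67}

68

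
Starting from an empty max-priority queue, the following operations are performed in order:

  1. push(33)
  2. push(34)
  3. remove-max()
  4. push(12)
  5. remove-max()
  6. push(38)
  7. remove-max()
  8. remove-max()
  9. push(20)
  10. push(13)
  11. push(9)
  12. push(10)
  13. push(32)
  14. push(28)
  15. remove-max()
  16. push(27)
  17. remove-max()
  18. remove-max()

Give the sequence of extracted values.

insert 33 → {33}
insert 34 → {34, 33}
remove-max → 34; now {33}
insert 12 → {33, 12}
remove-max → 33; now {12}
insert 38 → {38, 12}
remove-max → 38; now {12}
remove-max → 12; now {}
insert 20 → {20}
insert 13 → {20, 13}
insert 9 → {20, 13, 9}
insert 10 → {20, 13, 10, 9}
insert 32 → {32, 20, 13, 10, 9}
insert 28 → {32, 28, 20, 13, 10, 9}
remove-max → 32; now {28, 20, 13, 10, 9}
insert 27 → {28, 27, 20, 13, 10, 9}
remove-max → 28; now {27, 20, 13, 10, 9}
remove-max → 27; now {20, 13, 10, 9}

[34, 33, 38, 12, 32, 28, 27]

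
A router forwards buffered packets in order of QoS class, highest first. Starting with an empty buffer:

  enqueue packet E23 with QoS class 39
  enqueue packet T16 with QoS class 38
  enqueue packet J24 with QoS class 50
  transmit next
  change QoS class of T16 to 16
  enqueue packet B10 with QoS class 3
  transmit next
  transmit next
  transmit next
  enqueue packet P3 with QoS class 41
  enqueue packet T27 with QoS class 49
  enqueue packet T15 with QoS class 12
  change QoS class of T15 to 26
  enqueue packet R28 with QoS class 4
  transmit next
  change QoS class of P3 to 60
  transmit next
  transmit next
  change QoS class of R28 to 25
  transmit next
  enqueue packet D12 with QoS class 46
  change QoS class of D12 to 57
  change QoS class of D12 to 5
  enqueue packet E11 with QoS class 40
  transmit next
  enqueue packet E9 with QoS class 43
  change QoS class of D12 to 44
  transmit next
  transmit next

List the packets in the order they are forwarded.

J24 → E23 → T16 → B10 → T27 → P3 → T15 → R28 → E11 → D12 → E9

add E23 (QoS class 39) → {E23:39}
add T16 (QoS class 38) → {E23:39, T16:38}
add J24 (QoS class 50) → {J24:50, E23:39, T16:38}
transmit next → J24; now {E23:39, T16:38}
update T16 to QoS class 16 → {E23:39, T16:16}
add B10 (QoS class 3) → {E23:39, T16:16, B10:3}
transmit next → E23; now {T16:16, B10:3}
transmit next → T16; now {B10:3}
transmit next → B10; now {}
add P3 (QoS class 41) → {P3:41}
add T27 (QoS class 49) → {T27:49, P3:41}
add T15 (QoS class 12) → {T27:49, P3:41, T15:12}
update T15 to QoS class 26 → {T27:49, P3:41, T15:26}
add R28 (QoS class 4) → {T27:49, P3:41, T15:26, R28:4}
transmit next → T27; now {P3:41, T15:26, R28:4}
update P3 to QoS class 60 → {P3:60, T15:26, R28:4}
transmit next → P3; now {T15:26, R28:4}
transmit next → T15; now {R28:4}
update R28 to QoS class 25 → {R28:25}
transmit next → R28; now {}
add D12 (QoS class 46) → {D12:46}
update D12 to QoS class 57 → {D12:57}
update D12 to QoS class 5 → {D12:5}
add E11 (QoS class 40) → {E11:40, D12:5}
transmit next → E11; now {D12:5}
add E9 (QoS class 43) → {E9:43, D12:5}
update D12 to QoS class 44 → {D12:44, E9:43}
transmit next → D12; now {E9:43}
transmit next → E9; now {}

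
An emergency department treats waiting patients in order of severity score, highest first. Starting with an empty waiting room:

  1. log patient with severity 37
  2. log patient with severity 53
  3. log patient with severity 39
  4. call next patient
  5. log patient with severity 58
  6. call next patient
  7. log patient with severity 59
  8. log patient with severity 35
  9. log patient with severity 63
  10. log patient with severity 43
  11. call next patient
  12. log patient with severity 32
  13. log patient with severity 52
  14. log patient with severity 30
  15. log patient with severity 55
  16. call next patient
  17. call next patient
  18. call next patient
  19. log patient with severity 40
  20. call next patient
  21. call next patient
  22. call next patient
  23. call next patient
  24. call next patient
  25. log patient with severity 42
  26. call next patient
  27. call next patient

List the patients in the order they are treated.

insert 37 → {37}
insert 53 → {53, 37}
insert 39 → {53, 39, 37}
call next patient → 53; now {39, 37}
insert 58 → {58, 39, 37}
call next patient → 58; now {39, 37}
insert 59 → {59, 39, 37}
insert 35 → {59, 39, 37, 35}
insert 63 → {63, 59, 39, 37, 35}
insert 43 → {63, 59, 43, 39, 37, 35}
call next patient → 63; now {59, 43, 39, 37, 35}
insert 32 → {59, 43, 39, 37, 35, 32}
insert 52 → {59, 52, 43, 39, 37, 35, 32}
insert 30 → {59, 52, 43, 39, 37, 35, 32, 30}
insert 55 → {59, 55, 52, 43, 39, 37, 35, 32, 30}
call next patient → 59; now {55, 52, 43, 39, 37, 35, 32, 30}
call next patient → 55; now {52, 43, 39, 37, 35, 32, 30}
call next patient → 52; now {43, 39, 37, 35, 32, 30}
insert 40 → {43, 40, 39, 37, 35, 32, 30}
call next patient → 43; now {40, 39, 37, 35, 32, 30}
call next patient → 40; now {39, 37, 35, 32, 30}
call next patient → 39; now {37, 35, 32, 30}
call next patient → 37; now {35, 32, 30}
call next patient → 35; now {32, 30}
insert 42 → {42, 32, 30}
call next patient → 42; now {32, 30}
call next patient → 32; now {30}

53, 58, 63, 59, 55, 52, 43, 40, 39, 37, 35, 42, 32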